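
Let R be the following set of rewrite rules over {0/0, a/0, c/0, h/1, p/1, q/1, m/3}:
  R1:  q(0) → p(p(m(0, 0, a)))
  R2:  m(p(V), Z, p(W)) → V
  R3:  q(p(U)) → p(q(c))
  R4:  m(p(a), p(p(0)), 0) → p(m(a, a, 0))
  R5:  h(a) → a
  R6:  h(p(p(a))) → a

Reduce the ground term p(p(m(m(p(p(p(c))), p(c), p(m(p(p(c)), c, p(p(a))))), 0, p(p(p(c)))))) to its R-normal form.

1. p(p(m(m(p(p(p(c))), p(c), p(m(p(p(c)), c, p(p(a))))), 0, p(p(p(c))))))  →  p(p(m(p(p(c)), 0, p(p(p(c))))))   [R2 at 1.1.1]
2. p(p(m(p(p(c)), 0, p(p(p(c))))))  →  p(p(p(c)))   [R2 at 1.1]

p(p(p(c)))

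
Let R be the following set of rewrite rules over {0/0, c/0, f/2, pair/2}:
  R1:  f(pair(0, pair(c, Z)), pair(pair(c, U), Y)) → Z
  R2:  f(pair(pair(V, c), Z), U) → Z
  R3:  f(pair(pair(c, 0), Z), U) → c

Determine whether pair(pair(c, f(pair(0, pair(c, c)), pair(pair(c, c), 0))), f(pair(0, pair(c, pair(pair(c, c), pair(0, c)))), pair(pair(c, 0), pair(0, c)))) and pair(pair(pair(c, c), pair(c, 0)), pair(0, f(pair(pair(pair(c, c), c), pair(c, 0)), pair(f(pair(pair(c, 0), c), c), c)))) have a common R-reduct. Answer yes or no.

no — NF(t₁) = pair(pair(c, c), pair(pair(c, c), pair(0, c))), NF(t₂) = pair(pair(pair(c, c), pair(c, 0)), pair(0, pair(c, 0)))

Reduce t₁ = pair(pair(c, f(pair(0, pair(c, c)), pair(pair(c, c), 0))), f(pair(0, pair(c, pair(pair(c, c), pair(0, c)))), pair(pair(c, 0), pair(0, c)))):
1. pair(pair(c, f(pair(0, pair(c, c)), pair(pair(c, c), 0))), f(pair(0, pair(c, pair(pair(c, c), pair(0, c)))), pair(pair(c, 0), pair(0, c))))  →  pair(pair(c, c), f(pair(0, pair(c, pair(pair(c, c), pair(0, c)))), pair(pair(c, 0), pair(0, c))))   [R1 at 1.2]
2. pair(pair(c, c), f(pair(0, pair(c, pair(pair(c, c), pair(0, c)))), pair(pair(c, 0), pair(0, c))))  →  pair(pair(c, c), pair(pair(c, c), pair(0, c)))   [R1 at 2]

Reduce t₂ = pair(pair(pair(c, c), pair(c, 0)), pair(0, f(pair(pair(pair(c, c), c), pair(c, 0)), pair(f(pair(pair(c, 0), c), c), c)))):
1. pair(pair(pair(c, c), pair(c, 0)), pair(0, f(pair(pair(pair(c, c), c), pair(c, 0)), pair(f(pair(pair(c, 0), c), c), c))))  →  pair(pair(pair(c, c), pair(c, 0)), pair(0, pair(c, 0)))   [R2 at 2.2]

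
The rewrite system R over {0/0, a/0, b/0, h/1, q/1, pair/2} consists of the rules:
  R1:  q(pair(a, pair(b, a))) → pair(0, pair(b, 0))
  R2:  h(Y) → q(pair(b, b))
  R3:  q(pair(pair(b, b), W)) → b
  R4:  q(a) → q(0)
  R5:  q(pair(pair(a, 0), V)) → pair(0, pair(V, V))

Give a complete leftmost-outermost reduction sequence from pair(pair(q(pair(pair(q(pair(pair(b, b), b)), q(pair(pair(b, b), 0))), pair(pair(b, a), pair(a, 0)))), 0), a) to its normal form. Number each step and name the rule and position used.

pair(pair(b, 0), a)

1. pair(pair(q(pair(pair(q(pair(pair(b, b), b)), q(pair(pair(b, b), 0))), pair(pair(b, a), pair(a, 0)))), 0), a)  →  pair(pair(q(pair(pair(b, q(pair(pair(b, b), 0))), pair(pair(b, a), pair(a, 0)))), 0), a)   [R3 at 1.1.1.1.1]
2. pair(pair(q(pair(pair(b, q(pair(pair(b, b), 0))), pair(pair(b, a), pair(a, 0)))), 0), a)  →  pair(pair(q(pair(pair(b, b), pair(pair(b, a), pair(a, 0)))), 0), a)   [R3 at 1.1.1.1.2]
3. pair(pair(q(pair(pair(b, b), pair(pair(b, a), pair(a, 0)))), 0), a)  →  pair(pair(b, 0), a)   [R3 at 1.1]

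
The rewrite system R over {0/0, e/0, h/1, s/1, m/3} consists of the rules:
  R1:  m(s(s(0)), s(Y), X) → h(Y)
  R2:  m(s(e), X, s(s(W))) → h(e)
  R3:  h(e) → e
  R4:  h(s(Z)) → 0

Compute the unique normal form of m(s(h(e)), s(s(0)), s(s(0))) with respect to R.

e

1. m(s(h(e)), s(s(0)), s(s(0)))  →  m(s(e), s(s(0)), s(s(0)))   [R3 at 1.1]
2. m(s(e), s(s(0)), s(s(0)))  →  h(e)   [R2 at ε]
3. h(e)  →  e   [R3 at ε]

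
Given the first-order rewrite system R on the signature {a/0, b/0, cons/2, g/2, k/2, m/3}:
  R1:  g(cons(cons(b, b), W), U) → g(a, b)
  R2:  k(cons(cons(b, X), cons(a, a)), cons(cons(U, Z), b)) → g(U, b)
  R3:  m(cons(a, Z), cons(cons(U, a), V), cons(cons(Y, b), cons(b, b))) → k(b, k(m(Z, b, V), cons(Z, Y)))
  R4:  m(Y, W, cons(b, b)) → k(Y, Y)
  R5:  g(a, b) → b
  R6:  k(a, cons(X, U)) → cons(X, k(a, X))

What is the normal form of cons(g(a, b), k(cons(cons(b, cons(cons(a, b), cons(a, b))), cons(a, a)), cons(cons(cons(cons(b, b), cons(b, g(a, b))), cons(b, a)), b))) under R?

cons(b, b)

1. cons(g(a, b), k(cons(cons(b, cons(cons(a, b), cons(a, b))), cons(a, a)), cons(cons(cons(cons(b, b), cons(b, g(a, b))), cons(b, a)), b)))  →  cons(b, k(cons(cons(b, cons(cons(a, b), cons(a, b))), cons(a, a)), cons(cons(cons(cons(b, b), cons(b, g(a, b))), cons(b, a)), b)))   [R5 at 1]
2. cons(b, k(cons(cons(b, cons(cons(a, b), cons(a, b))), cons(a, a)), cons(cons(cons(cons(b, b), cons(b, g(a, b))), cons(b, a)), b)))  →  cons(b, g(cons(cons(b, b), cons(b, g(a, b))), b))   [R2 at 2]
3. cons(b, g(cons(cons(b, b), cons(b, g(a, b))), b))  →  cons(b, g(a, b))   [R1 at 2]
4. cons(b, g(a, b))  →  cons(b, b)   [R5 at 2]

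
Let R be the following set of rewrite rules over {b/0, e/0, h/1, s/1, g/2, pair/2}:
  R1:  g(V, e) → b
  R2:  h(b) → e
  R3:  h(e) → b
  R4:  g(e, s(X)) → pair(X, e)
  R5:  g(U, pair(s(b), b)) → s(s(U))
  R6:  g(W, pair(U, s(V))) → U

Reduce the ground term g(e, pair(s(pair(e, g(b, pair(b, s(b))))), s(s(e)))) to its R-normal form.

1. g(e, pair(s(pair(e, g(b, pair(b, s(b))))), s(s(e))))  →  s(pair(e, g(b, pair(b, s(b)))))   [R6 at ε]
2. s(pair(e, g(b, pair(b, s(b)))))  →  s(pair(e, b))   [R6 at 1.2]

s(pair(e, b))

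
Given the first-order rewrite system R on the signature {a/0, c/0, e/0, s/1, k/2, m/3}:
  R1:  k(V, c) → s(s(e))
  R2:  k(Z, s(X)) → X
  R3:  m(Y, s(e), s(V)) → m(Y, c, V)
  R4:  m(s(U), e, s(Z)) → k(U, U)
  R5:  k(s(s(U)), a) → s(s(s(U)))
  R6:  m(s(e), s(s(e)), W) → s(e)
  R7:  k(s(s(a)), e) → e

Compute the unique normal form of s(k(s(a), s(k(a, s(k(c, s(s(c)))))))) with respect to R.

s(s(c))

1. s(k(s(a), s(k(a, s(k(c, s(s(c))))))))  →  s(k(a, s(k(c, s(s(c))))))   [R2 at 1]
2. s(k(a, s(k(c, s(s(c))))))  →  s(k(c, s(s(c))))   [R2 at 1]
3. s(k(c, s(s(c))))  →  s(s(c))   [R2 at 1]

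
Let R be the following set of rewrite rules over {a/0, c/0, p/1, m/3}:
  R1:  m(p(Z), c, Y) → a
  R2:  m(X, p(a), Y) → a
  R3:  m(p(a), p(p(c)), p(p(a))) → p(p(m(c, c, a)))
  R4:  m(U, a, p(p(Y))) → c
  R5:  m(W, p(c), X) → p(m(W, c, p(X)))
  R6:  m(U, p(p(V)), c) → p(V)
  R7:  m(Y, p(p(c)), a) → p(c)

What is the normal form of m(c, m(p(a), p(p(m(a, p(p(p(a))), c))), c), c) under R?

1. m(c, m(p(a), p(p(m(a, p(p(p(a))), c))), c), c)  →  m(c, p(m(a, p(p(p(a))), c)), c)   [R6 at 2]
2. m(c, p(m(a, p(p(p(a))), c)), c)  →  m(c, p(p(p(a))), c)   [R6 at 2.1]
3. m(c, p(p(p(a))), c)  →  p(p(a))   [R6 at ε]

p(p(a))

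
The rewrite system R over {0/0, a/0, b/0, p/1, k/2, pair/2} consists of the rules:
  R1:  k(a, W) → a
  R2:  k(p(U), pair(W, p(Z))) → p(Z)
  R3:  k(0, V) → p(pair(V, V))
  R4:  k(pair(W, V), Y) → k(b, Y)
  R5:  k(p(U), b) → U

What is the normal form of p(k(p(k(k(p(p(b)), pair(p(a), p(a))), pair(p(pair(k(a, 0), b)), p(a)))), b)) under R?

p(p(a))

1. p(k(p(k(k(p(p(b)), pair(p(a), p(a))), pair(p(pair(k(a, 0), b)), p(a)))), b))  →  p(k(k(p(p(b)), pair(p(a), p(a))), pair(p(pair(k(a, 0), b)), p(a))))   [R5 at 1]
2. p(k(k(p(p(b)), pair(p(a), p(a))), pair(p(pair(k(a, 0), b)), p(a))))  →  p(k(p(a), pair(p(pair(k(a, 0), b)), p(a))))   [R2 at 1.1]
3. p(k(p(a), pair(p(pair(k(a, 0), b)), p(a))))  →  p(p(a))   [R2 at 1]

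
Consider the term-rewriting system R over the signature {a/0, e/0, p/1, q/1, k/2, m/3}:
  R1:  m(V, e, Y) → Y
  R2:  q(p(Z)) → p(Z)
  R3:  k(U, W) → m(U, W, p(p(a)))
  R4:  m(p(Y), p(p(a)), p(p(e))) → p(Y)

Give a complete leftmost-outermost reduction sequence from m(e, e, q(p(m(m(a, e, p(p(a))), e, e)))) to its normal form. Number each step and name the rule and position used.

p(e)

1. m(e, e, q(p(m(m(a, e, p(p(a))), e, e))))  →  q(p(m(m(a, e, p(p(a))), e, e)))   [R1 at ε]
2. q(p(m(m(a, e, p(p(a))), e, e)))  →  p(m(m(a, e, p(p(a))), e, e))   [R2 at ε]
3. p(m(m(a, e, p(p(a))), e, e))  →  p(e)   [R1 at 1]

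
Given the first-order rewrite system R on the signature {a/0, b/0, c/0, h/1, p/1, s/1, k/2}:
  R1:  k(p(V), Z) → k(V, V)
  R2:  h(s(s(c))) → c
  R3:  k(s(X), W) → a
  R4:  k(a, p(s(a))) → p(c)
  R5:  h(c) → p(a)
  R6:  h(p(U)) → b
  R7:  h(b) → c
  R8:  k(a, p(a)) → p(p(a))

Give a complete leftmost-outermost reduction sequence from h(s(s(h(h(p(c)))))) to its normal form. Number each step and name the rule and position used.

1. h(s(s(h(h(p(c))))))  →  h(s(s(h(b))))   [R6 at 1.1.1.1]
2. h(s(s(h(b))))  →  h(s(s(c)))   [R7 at 1.1.1]
3. h(s(s(c)))  →  c   [R2 at ε]

c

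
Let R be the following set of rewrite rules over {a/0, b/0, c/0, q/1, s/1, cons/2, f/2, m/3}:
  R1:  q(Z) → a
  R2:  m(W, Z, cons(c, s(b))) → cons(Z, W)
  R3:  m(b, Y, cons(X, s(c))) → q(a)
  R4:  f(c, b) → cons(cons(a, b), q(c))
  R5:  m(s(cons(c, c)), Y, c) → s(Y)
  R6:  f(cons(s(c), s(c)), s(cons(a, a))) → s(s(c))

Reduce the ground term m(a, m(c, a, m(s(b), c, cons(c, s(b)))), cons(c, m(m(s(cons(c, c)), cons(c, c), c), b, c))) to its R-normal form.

1. m(a, m(c, a, m(s(b), c, cons(c, s(b)))), cons(c, m(m(s(cons(c, c)), cons(c, c), c), b, c)))  →  m(a, m(c, a, cons(c, s(b))), cons(c, m(m(s(cons(c, c)), cons(c, c), c), b, c)))   [R2 at 2.3]
2. m(a, m(c, a, cons(c, s(b))), cons(c, m(m(s(cons(c, c)), cons(c, c), c), b, c)))  →  m(a, cons(a, c), cons(c, m(m(s(cons(c, c)), cons(c, c), c), b, c)))   [R2 at 2]
3. m(a, cons(a, c), cons(c, m(m(s(cons(c, c)), cons(c, c), c), b, c)))  →  m(a, cons(a, c), cons(c, m(s(cons(c, c)), b, c)))   [R5 at 3.2.1]
4. m(a, cons(a, c), cons(c, m(s(cons(c, c)), b, c)))  →  m(a, cons(a, c), cons(c, s(b)))   [R5 at 3.2]
5. m(a, cons(a, c), cons(c, s(b)))  →  cons(cons(a, c), a)   [R2 at ε]

cons(cons(a, c), a)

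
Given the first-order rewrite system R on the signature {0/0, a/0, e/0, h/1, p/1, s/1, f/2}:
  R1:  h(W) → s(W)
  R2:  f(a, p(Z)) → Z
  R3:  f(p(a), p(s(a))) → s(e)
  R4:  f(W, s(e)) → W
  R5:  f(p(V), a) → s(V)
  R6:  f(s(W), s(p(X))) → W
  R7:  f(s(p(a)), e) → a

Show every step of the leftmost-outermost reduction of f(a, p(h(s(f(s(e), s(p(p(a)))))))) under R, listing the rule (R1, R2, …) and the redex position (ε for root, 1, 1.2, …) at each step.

s(s(e))

1. f(a, p(h(s(f(s(e), s(p(p(a))))))))  →  h(s(f(s(e), s(p(p(a))))))   [R2 at ε]
2. h(s(f(s(e), s(p(p(a))))))  →  s(s(f(s(e), s(p(p(a))))))   [R1 at ε]
3. s(s(f(s(e), s(p(p(a))))))  →  s(s(e))   [R6 at 1.1]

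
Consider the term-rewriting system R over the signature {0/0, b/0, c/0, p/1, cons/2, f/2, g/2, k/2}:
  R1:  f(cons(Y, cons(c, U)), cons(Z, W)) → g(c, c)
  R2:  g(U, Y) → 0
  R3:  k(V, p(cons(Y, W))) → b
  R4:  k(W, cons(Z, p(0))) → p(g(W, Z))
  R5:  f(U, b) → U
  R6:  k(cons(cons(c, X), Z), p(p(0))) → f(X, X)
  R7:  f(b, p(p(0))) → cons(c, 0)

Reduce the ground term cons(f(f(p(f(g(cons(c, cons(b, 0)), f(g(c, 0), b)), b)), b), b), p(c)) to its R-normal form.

cons(p(0), p(c))

1. cons(f(f(p(f(g(cons(c, cons(b, 0)), f(g(c, 0), b)), b)), b), b), p(c))  →  cons(f(p(f(g(cons(c, cons(b, 0)), f(g(c, 0), b)), b)), b), p(c))   [R5 at 1]
2. cons(f(p(f(g(cons(c, cons(b, 0)), f(g(c, 0), b)), b)), b), p(c))  →  cons(p(f(g(cons(c, cons(b, 0)), f(g(c, 0), b)), b)), p(c))   [R5 at 1]
3. cons(p(f(g(cons(c, cons(b, 0)), f(g(c, 0), b)), b)), p(c))  →  cons(p(g(cons(c, cons(b, 0)), f(g(c, 0), b))), p(c))   [R5 at 1.1]
4. cons(p(g(cons(c, cons(b, 0)), f(g(c, 0), b))), p(c))  →  cons(p(0), p(c))   [R2 at 1.1]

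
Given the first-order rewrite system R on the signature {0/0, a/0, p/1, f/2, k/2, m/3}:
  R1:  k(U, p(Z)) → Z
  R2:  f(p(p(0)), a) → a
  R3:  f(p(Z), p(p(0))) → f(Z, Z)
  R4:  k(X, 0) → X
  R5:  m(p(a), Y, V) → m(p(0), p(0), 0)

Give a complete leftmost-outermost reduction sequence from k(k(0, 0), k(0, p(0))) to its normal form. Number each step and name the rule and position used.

0

1. k(k(0, 0), k(0, p(0)))  →  k(0, k(0, p(0)))   [R4 at 1]
2. k(0, k(0, p(0)))  →  k(0, 0)   [R1 at 2]
3. k(0, 0)  →  0   [R4 at ε]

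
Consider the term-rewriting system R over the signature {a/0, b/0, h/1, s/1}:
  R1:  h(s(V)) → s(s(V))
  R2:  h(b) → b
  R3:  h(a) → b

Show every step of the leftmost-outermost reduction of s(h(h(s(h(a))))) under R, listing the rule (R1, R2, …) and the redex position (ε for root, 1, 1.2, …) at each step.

1. s(h(h(s(h(a)))))  →  s(h(s(s(h(a)))))   [R1 at 1.1]
2. s(h(s(s(h(a)))))  →  s(s(s(s(h(a)))))   [R1 at 1]
3. s(s(s(s(h(a)))))  →  s(s(s(s(b))))   [R3 at 1.1.1.1]

s(s(s(s(b))))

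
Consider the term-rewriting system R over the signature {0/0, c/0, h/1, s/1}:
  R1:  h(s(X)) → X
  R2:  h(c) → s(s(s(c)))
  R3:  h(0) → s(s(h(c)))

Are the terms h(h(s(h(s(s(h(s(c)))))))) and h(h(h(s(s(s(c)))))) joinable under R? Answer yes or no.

Reduce t₁ = h(h(s(h(s(s(h(s(c)))))))):
1. h(h(s(h(s(s(h(s(c))))))))  →  h(h(s(s(h(s(c))))))   [R1 at 1]
2. h(h(s(s(h(s(c))))))  →  h(s(h(s(c))))   [R1 at 1]
3. h(s(h(s(c))))  →  h(s(c))   [R1 at ε]
4. h(s(c))  →  c   [R1 at ε]

Reduce t₂ = h(h(h(s(s(s(c)))))):
1. h(h(h(s(s(s(c))))))  →  h(h(s(s(c))))   [R1 at 1.1]
2. h(h(s(s(c))))  →  h(s(c))   [R1 at 1]
3. h(s(c))  →  c   [R1 at ε]

yes — NF(t₁) = c, NF(t₂) = c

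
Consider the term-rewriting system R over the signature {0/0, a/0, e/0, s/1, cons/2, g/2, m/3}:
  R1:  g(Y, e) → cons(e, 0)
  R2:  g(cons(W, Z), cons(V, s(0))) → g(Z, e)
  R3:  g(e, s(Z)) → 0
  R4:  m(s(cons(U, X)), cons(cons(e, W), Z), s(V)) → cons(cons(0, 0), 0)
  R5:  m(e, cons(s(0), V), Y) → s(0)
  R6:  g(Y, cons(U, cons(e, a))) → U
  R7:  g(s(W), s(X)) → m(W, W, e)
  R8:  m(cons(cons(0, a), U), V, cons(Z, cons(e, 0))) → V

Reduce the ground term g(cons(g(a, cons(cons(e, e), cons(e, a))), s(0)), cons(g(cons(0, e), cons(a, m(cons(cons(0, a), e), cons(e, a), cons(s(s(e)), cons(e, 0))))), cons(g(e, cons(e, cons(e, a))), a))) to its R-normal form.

a

1. g(cons(g(a, cons(cons(e, e), cons(e, a))), s(0)), cons(g(cons(0, e), cons(a, m(cons(cons(0, a), e), cons(e, a), cons(s(s(e)), cons(e, 0))))), cons(g(e, cons(e, cons(e, a))), a)))  →  g(cons(cons(e, e), s(0)), cons(g(cons(0, e), cons(a, m(cons(cons(0, a), e), cons(e, a), cons(s(s(e)), cons(e, 0))))), cons(g(e, cons(e, cons(e, a))), a)))   [R6 at 1.1]
2. g(cons(cons(e, e), s(0)), cons(g(cons(0, e), cons(a, m(cons(cons(0, a), e), cons(e, a), cons(s(s(e)), cons(e, 0))))), cons(g(e, cons(e, cons(e, a))), a)))  →  g(cons(cons(e, e), s(0)), cons(g(cons(0, e), cons(a, cons(e, a))), cons(g(e, cons(e, cons(e, a))), a)))   [R8 at 2.1.2.2]
3. g(cons(cons(e, e), s(0)), cons(g(cons(0, e), cons(a, cons(e, a))), cons(g(e, cons(e, cons(e, a))), a)))  →  g(cons(cons(e, e), s(0)), cons(a, cons(g(e, cons(e, cons(e, a))), a)))   [R6 at 2.1]
4. g(cons(cons(e, e), s(0)), cons(a, cons(g(e, cons(e, cons(e, a))), a)))  →  g(cons(cons(e, e), s(0)), cons(a, cons(e, a)))   [R6 at 2.2.1]
5. g(cons(cons(e, e), s(0)), cons(a, cons(e, a)))  →  a   [R6 at ε]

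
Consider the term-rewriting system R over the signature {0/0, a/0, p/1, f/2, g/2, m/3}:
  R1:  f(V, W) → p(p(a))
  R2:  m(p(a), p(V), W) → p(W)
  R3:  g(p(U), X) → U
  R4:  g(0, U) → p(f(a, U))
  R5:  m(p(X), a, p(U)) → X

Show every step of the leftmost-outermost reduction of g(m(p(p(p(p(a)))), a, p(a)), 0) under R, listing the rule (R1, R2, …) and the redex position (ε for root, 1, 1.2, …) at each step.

p(p(a))

1. g(m(p(p(p(p(a)))), a, p(a)), 0)  →  g(p(p(p(a))), 0)   [R5 at 1]
2. g(p(p(p(a))), 0)  →  p(p(a))   [R3 at ε]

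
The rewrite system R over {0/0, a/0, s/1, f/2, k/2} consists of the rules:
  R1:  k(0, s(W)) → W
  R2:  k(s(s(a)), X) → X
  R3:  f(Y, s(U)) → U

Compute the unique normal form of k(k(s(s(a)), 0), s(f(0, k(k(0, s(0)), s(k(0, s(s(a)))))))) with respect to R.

a

1. k(k(s(s(a)), 0), s(f(0, k(k(0, s(0)), s(k(0, s(s(a))))))))  →  k(0, s(f(0, k(k(0, s(0)), s(k(0, s(s(a))))))))   [R2 at 1]
2. k(0, s(f(0, k(k(0, s(0)), s(k(0, s(s(a))))))))  →  f(0, k(k(0, s(0)), s(k(0, s(s(a))))))   [R1 at ε]
3. f(0, k(k(0, s(0)), s(k(0, s(s(a))))))  →  f(0, k(0, s(k(0, s(s(a))))))   [R1 at 2.1]
4. f(0, k(0, s(k(0, s(s(a))))))  →  f(0, k(0, s(s(a))))   [R1 at 2]
5. f(0, k(0, s(s(a))))  →  f(0, s(a))   [R1 at 2]
6. f(0, s(a))  →  a   [R3 at ε]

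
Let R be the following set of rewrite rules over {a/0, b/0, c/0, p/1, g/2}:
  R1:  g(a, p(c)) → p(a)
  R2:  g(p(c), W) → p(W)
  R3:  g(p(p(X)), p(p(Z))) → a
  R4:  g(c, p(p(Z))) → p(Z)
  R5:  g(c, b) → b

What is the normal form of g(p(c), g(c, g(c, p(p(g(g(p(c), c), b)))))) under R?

1. g(p(c), g(c, g(c, p(p(g(g(p(c), c), b))))))  →  p(g(c, g(c, p(p(g(g(p(c), c), b))))))   [R2 at ε]
2. p(g(c, g(c, p(p(g(g(p(c), c), b))))))  →  p(g(c, p(g(g(p(c), c), b))))   [R4 at 1.2]
3. p(g(c, p(g(g(p(c), c), b))))  →  p(g(c, p(g(p(c), b))))   [R2 at 1.2.1.1]
4. p(g(c, p(g(p(c), b))))  →  p(g(c, p(p(b))))   [R2 at 1.2.1]
5. p(g(c, p(p(b))))  →  p(p(b))   [R4 at 1]

p(p(b))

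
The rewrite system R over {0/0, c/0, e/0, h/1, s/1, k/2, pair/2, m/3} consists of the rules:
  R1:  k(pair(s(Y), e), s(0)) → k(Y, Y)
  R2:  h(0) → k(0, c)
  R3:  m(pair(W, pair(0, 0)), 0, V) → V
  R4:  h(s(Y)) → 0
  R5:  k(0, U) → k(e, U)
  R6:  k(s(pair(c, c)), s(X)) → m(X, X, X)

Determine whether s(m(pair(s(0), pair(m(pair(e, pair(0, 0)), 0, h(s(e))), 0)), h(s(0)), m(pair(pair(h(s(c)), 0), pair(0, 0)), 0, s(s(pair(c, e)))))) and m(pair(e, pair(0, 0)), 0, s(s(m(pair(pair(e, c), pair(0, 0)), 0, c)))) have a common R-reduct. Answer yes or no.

no — NF(t₁) = s(s(s(pair(c, e)))), NF(t₂) = s(s(c))

Reduce t₁ = s(m(pair(s(0), pair(m(pair(e, pair(0, 0)), 0, h(s(e))), 0)), h(s(0)), m(pair(pair(h(s(c)), 0), pair(0, 0)), 0, s(s(pair(c, e)))))):
1. s(m(pair(s(0), pair(m(pair(e, pair(0, 0)), 0, h(s(e))), 0)), h(s(0)), m(pair(pair(h(s(c)), 0), pair(0, 0)), 0, s(s(pair(c, e))))))  →  s(m(pair(s(0), pair(h(s(e)), 0)), h(s(0)), m(pair(pair(h(s(c)), 0), pair(0, 0)), 0, s(s(pair(c, e))))))   [R3 at 1.1.2.1]
2. s(m(pair(s(0), pair(h(s(e)), 0)), h(s(0)), m(pair(pair(h(s(c)), 0), pair(0, 0)), 0, s(s(pair(c, e))))))  →  s(m(pair(s(0), pair(0, 0)), h(s(0)), m(pair(pair(h(s(c)), 0), pair(0, 0)), 0, s(s(pair(c, e))))))   [R4 at 1.1.2.1]
3. s(m(pair(s(0), pair(0, 0)), h(s(0)), m(pair(pair(h(s(c)), 0), pair(0, 0)), 0, s(s(pair(c, e))))))  →  s(m(pair(s(0), pair(0, 0)), 0, m(pair(pair(h(s(c)), 0), pair(0, 0)), 0, s(s(pair(c, e))))))   [R4 at 1.2]
4. s(m(pair(s(0), pair(0, 0)), 0, m(pair(pair(h(s(c)), 0), pair(0, 0)), 0, s(s(pair(c, e))))))  →  s(m(pair(pair(h(s(c)), 0), pair(0, 0)), 0, s(s(pair(c, e)))))   [R3 at 1]
5. s(m(pair(pair(h(s(c)), 0), pair(0, 0)), 0, s(s(pair(c, e)))))  →  s(s(s(pair(c, e))))   [R3 at 1]

Reduce t₂ = m(pair(e, pair(0, 0)), 0, s(s(m(pair(pair(e, c), pair(0, 0)), 0, c)))):
1. m(pair(e, pair(0, 0)), 0, s(s(m(pair(pair(e, c), pair(0, 0)), 0, c))))  →  s(s(m(pair(pair(e, c), pair(0, 0)), 0, c)))   [R3 at ε]
2. s(s(m(pair(pair(e, c), pair(0, 0)), 0, c)))  →  s(s(c))   [R3 at 1.1]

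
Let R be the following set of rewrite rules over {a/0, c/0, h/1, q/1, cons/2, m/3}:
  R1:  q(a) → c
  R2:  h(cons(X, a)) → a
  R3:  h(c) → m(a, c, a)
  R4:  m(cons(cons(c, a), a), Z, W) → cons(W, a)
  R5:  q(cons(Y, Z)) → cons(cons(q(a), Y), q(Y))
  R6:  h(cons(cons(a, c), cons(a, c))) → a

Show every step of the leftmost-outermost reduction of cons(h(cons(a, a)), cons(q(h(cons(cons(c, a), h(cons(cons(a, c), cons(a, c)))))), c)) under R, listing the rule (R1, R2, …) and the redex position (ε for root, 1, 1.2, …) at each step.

cons(a, cons(c, c))

1. cons(h(cons(a, a)), cons(q(h(cons(cons(c, a), h(cons(cons(a, c), cons(a, c)))))), c))  →  cons(a, cons(q(h(cons(cons(c, a), h(cons(cons(a, c), cons(a, c)))))), c))   [R2 at 1]
2. cons(a, cons(q(h(cons(cons(c, a), h(cons(cons(a, c), cons(a, c)))))), c))  →  cons(a, cons(q(h(cons(cons(c, a), a))), c))   [R6 at 2.1.1.1.2]
3. cons(a, cons(q(h(cons(cons(c, a), a))), c))  →  cons(a, cons(q(a), c))   [R2 at 2.1.1]
4. cons(a, cons(q(a), c))  →  cons(a, cons(c, c))   [R1 at 2.1]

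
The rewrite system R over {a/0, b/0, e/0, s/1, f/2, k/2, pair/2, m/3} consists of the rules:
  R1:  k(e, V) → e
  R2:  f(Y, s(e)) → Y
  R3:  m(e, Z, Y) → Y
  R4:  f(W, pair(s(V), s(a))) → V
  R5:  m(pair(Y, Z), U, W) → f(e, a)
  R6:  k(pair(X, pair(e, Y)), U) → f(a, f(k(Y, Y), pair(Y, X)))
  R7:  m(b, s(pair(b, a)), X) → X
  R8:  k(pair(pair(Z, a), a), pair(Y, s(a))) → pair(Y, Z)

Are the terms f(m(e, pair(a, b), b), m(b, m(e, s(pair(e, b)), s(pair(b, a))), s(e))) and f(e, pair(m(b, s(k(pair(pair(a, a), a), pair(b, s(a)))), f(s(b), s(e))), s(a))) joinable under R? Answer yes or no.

yes — NF(t₁) = b, NF(t₂) = b

Reduce t₁ = f(m(e, pair(a, b), b), m(b, m(e, s(pair(e, b)), s(pair(b, a))), s(e))):
1. f(m(e, pair(a, b), b), m(b, m(e, s(pair(e, b)), s(pair(b, a))), s(e)))  →  f(b, m(b, m(e, s(pair(e, b)), s(pair(b, a))), s(e)))   [R3 at 1]
2. f(b, m(b, m(e, s(pair(e, b)), s(pair(b, a))), s(e)))  →  f(b, m(b, s(pair(b, a)), s(e)))   [R3 at 2.2]
3. f(b, m(b, s(pair(b, a)), s(e)))  →  f(b, s(e))   [R7 at 2]
4. f(b, s(e))  →  b   [R2 at ε]

Reduce t₂ = f(e, pair(m(b, s(k(pair(pair(a, a), a), pair(b, s(a)))), f(s(b), s(e))), s(a))):
1. f(e, pair(m(b, s(k(pair(pair(a, a), a), pair(b, s(a)))), f(s(b), s(e))), s(a)))  →  f(e, pair(m(b, s(pair(b, a)), f(s(b), s(e))), s(a)))   [R8 at 2.1.2.1]
2. f(e, pair(m(b, s(pair(b, a)), f(s(b), s(e))), s(a)))  →  f(e, pair(f(s(b), s(e)), s(a)))   [R7 at 2.1]
3. f(e, pair(f(s(b), s(e)), s(a)))  →  f(e, pair(s(b), s(a)))   [R2 at 2.1]
4. f(e, pair(s(b), s(a)))  →  b   [R4 at ε]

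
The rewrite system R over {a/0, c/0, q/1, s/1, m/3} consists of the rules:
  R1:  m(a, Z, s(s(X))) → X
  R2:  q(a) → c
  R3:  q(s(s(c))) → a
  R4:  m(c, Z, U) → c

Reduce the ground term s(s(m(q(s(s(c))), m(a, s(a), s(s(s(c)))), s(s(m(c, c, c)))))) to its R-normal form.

1. s(s(m(q(s(s(c))), m(a, s(a), s(s(s(c)))), s(s(m(c, c, c))))))  →  s(s(m(a, m(a, s(a), s(s(s(c)))), s(s(m(c, c, c))))))   [R3 at 1.1.1]
2. s(s(m(a, m(a, s(a), s(s(s(c)))), s(s(m(c, c, c))))))  →  s(s(m(c, c, c)))   [R1 at 1.1]
3. s(s(m(c, c, c)))  →  s(s(c))   [R4 at 1.1]

s(s(c))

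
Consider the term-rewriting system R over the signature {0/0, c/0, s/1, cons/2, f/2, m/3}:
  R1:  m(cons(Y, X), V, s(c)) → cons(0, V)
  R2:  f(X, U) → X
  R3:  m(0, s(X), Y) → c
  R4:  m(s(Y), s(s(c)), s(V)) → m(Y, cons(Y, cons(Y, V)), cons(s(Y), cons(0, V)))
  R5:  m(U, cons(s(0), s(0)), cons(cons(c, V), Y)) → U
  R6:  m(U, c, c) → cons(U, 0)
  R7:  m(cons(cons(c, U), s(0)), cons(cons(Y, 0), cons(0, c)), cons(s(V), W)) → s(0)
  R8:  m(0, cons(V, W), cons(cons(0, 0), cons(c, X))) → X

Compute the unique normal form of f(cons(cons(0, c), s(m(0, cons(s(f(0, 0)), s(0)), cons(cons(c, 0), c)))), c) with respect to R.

cons(cons(0, c), s(0))

1. f(cons(cons(0, c), s(m(0, cons(s(f(0, 0)), s(0)), cons(cons(c, 0), c)))), c)  →  cons(cons(0, c), s(m(0, cons(s(f(0, 0)), s(0)), cons(cons(c, 0), c))))   [R2 at ε]
2. cons(cons(0, c), s(m(0, cons(s(f(0, 0)), s(0)), cons(cons(c, 0), c))))  →  cons(cons(0, c), s(m(0, cons(s(0), s(0)), cons(cons(c, 0), c))))   [R2 at 2.1.2.1.1]
3. cons(cons(0, c), s(m(0, cons(s(0), s(0)), cons(cons(c, 0), c))))  →  cons(cons(0, c), s(0))   [R5 at 2.1]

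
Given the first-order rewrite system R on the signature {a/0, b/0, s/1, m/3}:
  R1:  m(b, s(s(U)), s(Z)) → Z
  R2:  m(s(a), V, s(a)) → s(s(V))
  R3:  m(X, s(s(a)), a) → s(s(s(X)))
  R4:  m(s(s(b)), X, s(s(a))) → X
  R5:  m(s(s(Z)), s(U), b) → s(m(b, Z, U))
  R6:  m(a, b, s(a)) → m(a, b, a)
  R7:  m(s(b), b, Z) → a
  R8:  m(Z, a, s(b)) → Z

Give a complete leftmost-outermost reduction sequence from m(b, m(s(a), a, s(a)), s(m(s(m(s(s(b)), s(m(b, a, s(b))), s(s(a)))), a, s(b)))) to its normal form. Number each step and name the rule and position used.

1. m(b, m(s(a), a, s(a)), s(m(s(m(s(s(b)), s(m(b, a, s(b))), s(s(a)))), a, s(b))))  →  m(b, s(s(a)), s(m(s(m(s(s(b)), s(m(b, a, s(b))), s(s(a)))), a, s(b))))   [R2 at 2]
2. m(b, s(s(a)), s(m(s(m(s(s(b)), s(m(b, a, s(b))), s(s(a)))), a, s(b))))  →  m(s(m(s(s(b)), s(m(b, a, s(b))), s(s(a)))), a, s(b))   [R1 at ε]
3. m(s(m(s(s(b)), s(m(b, a, s(b))), s(s(a)))), a, s(b))  →  s(m(s(s(b)), s(m(b, a, s(b))), s(s(a))))   [R8 at ε]
4. s(m(s(s(b)), s(m(b, a, s(b))), s(s(a))))  →  s(s(m(b, a, s(b))))   [R4 at 1]
5. s(s(m(b, a, s(b))))  →  s(s(b))   [R8 at 1.1]

s(s(b))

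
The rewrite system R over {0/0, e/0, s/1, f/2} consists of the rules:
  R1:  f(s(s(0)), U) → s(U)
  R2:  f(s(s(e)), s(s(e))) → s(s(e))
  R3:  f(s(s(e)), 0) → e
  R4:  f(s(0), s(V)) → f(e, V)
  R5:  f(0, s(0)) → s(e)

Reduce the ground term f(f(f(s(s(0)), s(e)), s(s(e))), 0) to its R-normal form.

e

1. f(f(f(s(s(0)), s(e)), s(s(e))), 0)  →  f(f(s(s(e)), s(s(e))), 0)   [R1 at 1.1]
2. f(f(s(s(e)), s(s(e))), 0)  →  f(s(s(e)), 0)   [R2 at 1]
3. f(s(s(e)), 0)  →  e   [R3 at ε]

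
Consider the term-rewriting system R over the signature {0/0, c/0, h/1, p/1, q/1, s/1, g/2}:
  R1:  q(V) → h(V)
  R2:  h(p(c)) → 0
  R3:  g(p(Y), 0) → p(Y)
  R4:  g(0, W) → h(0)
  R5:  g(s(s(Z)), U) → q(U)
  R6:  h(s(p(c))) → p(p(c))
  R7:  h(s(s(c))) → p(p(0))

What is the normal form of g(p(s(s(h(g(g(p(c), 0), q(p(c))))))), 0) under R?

1. g(p(s(s(h(g(g(p(c), 0), q(p(c))))))), 0)  →  p(s(s(h(g(g(p(c), 0), q(p(c)))))))   [R3 at ε]
2. p(s(s(h(g(g(p(c), 0), q(p(c)))))))  →  p(s(s(h(g(p(c), q(p(c)))))))   [R3 at 1.1.1.1.1]
3. p(s(s(h(g(p(c), q(p(c)))))))  →  p(s(s(h(g(p(c), h(p(c)))))))   [R1 at 1.1.1.1.2]
4. p(s(s(h(g(p(c), h(p(c)))))))  →  p(s(s(h(g(p(c), 0)))))   [R2 at 1.1.1.1.2]
5. p(s(s(h(g(p(c), 0)))))  →  p(s(s(h(p(c)))))   [R3 at 1.1.1.1]
6. p(s(s(h(p(c)))))  →  p(s(s(0)))   [R2 at 1.1.1]

p(s(s(0)))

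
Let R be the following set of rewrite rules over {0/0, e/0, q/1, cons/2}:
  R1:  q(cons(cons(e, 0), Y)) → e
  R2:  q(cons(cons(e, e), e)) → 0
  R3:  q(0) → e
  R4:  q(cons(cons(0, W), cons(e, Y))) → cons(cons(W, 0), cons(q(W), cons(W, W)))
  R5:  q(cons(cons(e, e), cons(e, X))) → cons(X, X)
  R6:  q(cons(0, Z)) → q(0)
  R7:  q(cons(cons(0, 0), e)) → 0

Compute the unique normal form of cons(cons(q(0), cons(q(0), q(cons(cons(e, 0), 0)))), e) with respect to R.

1. cons(cons(q(0), cons(q(0), q(cons(cons(e, 0), 0)))), e)  →  cons(cons(e, cons(q(0), q(cons(cons(e, 0), 0)))), e)   [R3 at 1.1]
2. cons(cons(e, cons(q(0), q(cons(cons(e, 0), 0)))), e)  →  cons(cons(e, cons(e, q(cons(cons(e, 0), 0)))), e)   [R3 at 1.2.1]
3. cons(cons(e, cons(e, q(cons(cons(e, 0), 0)))), e)  →  cons(cons(e, cons(e, e)), e)   [R1 at 1.2.2]

cons(cons(e, cons(e, e)), e)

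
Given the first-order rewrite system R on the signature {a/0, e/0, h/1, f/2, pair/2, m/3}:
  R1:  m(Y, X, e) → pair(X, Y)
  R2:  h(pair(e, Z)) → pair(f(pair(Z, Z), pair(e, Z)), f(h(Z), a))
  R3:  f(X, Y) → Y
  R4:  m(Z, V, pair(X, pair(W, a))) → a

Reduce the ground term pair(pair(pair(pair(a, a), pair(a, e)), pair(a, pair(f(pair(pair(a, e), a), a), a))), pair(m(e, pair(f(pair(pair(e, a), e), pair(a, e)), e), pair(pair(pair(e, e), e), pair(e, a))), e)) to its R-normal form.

1. pair(pair(pair(pair(a, a), pair(a, e)), pair(a, pair(f(pair(pair(a, e), a), a), a))), pair(m(e, pair(f(pair(pair(e, a), e), pair(a, e)), e), pair(pair(pair(e, e), e), pair(e, a))), e))  →  pair(pair(pair(pair(a, a), pair(a, e)), pair(a, pair(a, a))), pair(m(e, pair(f(pair(pair(e, a), e), pair(a, e)), e), pair(pair(pair(e, e), e), pair(e, a))), e))   [R3 at 1.2.2.1]
2. pair(pair(pair(pair(a, a), pair(a, e)), pair(a, pair(a, a))), pair(m(e, pair(f(pair(pair(e, a), e), pair(a, e)), e), pair(pair(pair(e, e), e), pair(e, a))), e))  →  pair(pair(pair(pair(a, a), pair(a, e)), pair(a, pair(a, a))), pair(a, e))   [R4 at 2.1]

pair(pair(pair(pair(a, a), pair(a, e)), pair(a, pair(a, a))), pair(a, e))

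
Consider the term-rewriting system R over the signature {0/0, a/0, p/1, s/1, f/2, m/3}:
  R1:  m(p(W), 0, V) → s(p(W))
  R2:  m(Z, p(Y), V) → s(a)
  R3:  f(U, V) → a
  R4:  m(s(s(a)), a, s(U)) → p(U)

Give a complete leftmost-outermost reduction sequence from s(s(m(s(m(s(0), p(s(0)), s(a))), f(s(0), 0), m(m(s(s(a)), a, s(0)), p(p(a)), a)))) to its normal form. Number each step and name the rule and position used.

s(s(p(a)))

1. s(s(m(s(m(s(0), p(s(0)), s(a))), f(s(0), 0), m(m(s(s(a)), a, s(0)), p(p(a)), a))))  →  s(s(m(s(s(a)), f(s(0), 0), m(m(s(s(a)), a, s(0)), p(p(a)), a))))   [R2 at 1.1.1.1]
2. s(s(m(s(s(a)), f(s(0), 0), m(m(s(s(a)), a, s(0)), p(p(a)), a))))  →  s(s(m(s(s(a)), a, m(m(s(s(a)), a, s(0)), p(p(a)), a))))   [R3 at 1.1.2]
3. s(s(m(s(s(a)), a, m(m(s(s(a)), a, s(0)), p(p(a)), a))))  →  s(s(m(s(s(a)), a, s(a))))   [R2 at 1.1.3]
4. s(s(m(s(s(a)), a, s(a))))  →  s(s(p(a)))   [R4 at 1.1]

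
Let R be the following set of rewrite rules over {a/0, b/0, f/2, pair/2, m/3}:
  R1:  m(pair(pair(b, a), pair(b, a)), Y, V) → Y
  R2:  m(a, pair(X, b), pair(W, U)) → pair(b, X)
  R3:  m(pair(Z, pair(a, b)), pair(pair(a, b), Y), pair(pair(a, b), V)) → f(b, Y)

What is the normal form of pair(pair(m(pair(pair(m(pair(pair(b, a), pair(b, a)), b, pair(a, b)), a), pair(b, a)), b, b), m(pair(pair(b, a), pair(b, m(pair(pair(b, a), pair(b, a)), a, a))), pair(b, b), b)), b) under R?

pair(pair(b, pair(b, b)), b)

1. pair(pair(m(pair(pair(m(pair(pair(b, a), pair(b, a)), b, pair(a, b)), a), pair(b, a)), b, b), m(pair(pair(b, a), pair(b, m(pair(pair(b, a), pair(b, a)), a, a))), pair(b, b), b)), b)  →  pair(pair(m(pair(pair(b, a), pair(b, a)), b, b), m(pair(pair(b, a), pair(b, m(pair(pair(b, a), pair(b, a)), a, a))), pair(b, b), b)), b)   [R1 at 1.1.1.1.1]
2. pair(pair(m(pair(pair(b, a), pair(b, a)), b, b), m(pair(pair(b, a), pair(b, m(pair(pair(b, a), pair(b, a)), a, a))), pair(b, b), b)), b)  →  pair(pair(b, m(pair(pair(b, a), pair(b, m(pair(pair(b, a), pair(b, a)), a, a))), pair(b, b), b)), b)   [R1 at 1.1]
3. pair(pair(b, m(pair(pair(b, a), pair(b, m(pair(pair(b, a), pair(b, a)), a, a))), pair(b, b), b)), b)  →  pair(pair(b, m(pair(pair(b, a), pair(b, a)), pair(b, b), b)), b)   [R1 at 1.2.1.2.2]
4. pair(pair(b, m(pair(pair(b, a), pair(b, a)), pair(b, b), b)), b)  →  pair(pair(b, pair(b, b)), b)   [R1 at 1.2]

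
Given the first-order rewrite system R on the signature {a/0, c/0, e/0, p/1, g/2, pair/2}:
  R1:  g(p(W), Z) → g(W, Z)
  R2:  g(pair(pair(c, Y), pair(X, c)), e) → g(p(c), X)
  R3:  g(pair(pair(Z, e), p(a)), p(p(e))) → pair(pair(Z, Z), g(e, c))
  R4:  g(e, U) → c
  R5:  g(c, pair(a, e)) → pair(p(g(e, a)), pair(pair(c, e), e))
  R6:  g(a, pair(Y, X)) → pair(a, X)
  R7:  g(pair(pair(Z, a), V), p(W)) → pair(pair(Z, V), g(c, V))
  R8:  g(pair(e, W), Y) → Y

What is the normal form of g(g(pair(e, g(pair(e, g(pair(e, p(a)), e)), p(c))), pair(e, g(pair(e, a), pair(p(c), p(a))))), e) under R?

e

1. g(g(pair(e, g(pair(e, g(pair(e, p(a)), e)), p(c))), pair(e, g(pair(e, a), pair(p(c), p(a))))), e)  →  g(pair(e, g(pair(e, a), pair(p(c), p(a)))), e)   [R8 at 1]
2. g(pair(e, g(pair(e, a), pair(p(c), p(a)))), e)  →  e   [R8 at ε]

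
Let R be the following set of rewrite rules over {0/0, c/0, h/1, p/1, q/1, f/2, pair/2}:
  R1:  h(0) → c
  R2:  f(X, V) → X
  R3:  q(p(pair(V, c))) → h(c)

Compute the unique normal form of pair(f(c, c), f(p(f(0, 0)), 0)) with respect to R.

pair(c, p(0))

1. pair(f(c, c), f(p(f(0, 0)), 0))  →  pair(c, f(p(f(0, 0)), 0))   [R2 at 1]
2. pair(c, f(p(f(0, 0)), 0))  →  pair(c, p(f(0, 0)))   [R2 at 2]
3. pair(c, p(f(0, 0)))  →  pair(c, p(0))   [R2 at 2.1]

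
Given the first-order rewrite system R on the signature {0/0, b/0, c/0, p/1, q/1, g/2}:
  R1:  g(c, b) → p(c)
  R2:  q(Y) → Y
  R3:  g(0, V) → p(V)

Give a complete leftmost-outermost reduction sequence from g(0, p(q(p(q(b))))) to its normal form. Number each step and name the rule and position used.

p(p(p(b)))

1. g(0, p(q(p(q(b)))))  →  p(p(q(p(q(b)))))   [R3 at ε]
2. p(p(q(p(q(b)))))  →  p(p(p(q(b))))   [R2 at 1.1]
3. p(p(p(q(b))))  →  p(p(p(b)))   [R2 at 1.1.1]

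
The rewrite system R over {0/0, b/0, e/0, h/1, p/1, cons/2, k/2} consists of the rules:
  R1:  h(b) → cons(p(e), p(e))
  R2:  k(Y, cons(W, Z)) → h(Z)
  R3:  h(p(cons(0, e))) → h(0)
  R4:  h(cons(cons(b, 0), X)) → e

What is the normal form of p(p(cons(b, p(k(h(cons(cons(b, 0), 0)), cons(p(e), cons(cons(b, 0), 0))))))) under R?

1. p(p(cons(b, p(k(h(cons(cons(b, 0), 0)), cons(p(e), cons(cons(b, 0), 0)))))))  →  p(p(cons(b, p(h(cons(cons(b, 0), 0))))))   [R2 at 1.1.2.1]
2. p(p(cons(b, p(h(cons(cons(b, 0), 0))))))  →  p(p(cons(b, p(e))))   [R4 at 1.1.2.1]

p(p(cons(b, p(e))))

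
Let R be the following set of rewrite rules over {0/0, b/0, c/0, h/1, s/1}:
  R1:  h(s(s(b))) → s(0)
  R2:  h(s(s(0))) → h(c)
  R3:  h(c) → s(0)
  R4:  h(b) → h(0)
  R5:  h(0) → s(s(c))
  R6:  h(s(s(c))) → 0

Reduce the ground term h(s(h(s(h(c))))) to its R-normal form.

s(0)

1. h(s(h(s(h(c)))))  →  h(s(h(s(s(0)))))   [R3 at 1.1.1.1]
2. h(s(h(s(s(0)))))  →  h(s(h(c)))   [R2 at 1.1]
3. h(s(h(c)))  →  h(s(s(0)))   [R3 at 1.1]
4. h(s(s(0)))  →  h(c)   [R2 at ε]
5. h(c)  →  s(0)   [R3 at ε]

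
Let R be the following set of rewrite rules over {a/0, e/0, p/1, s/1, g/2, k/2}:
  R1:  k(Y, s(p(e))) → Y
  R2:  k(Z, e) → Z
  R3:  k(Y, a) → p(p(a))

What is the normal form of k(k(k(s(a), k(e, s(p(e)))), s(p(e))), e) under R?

s(a)

1. k(k(k(s(a), k(e, s(p(e)))), s(p(e))), e)  →  k(k(s(a), k(e, s(p(e)))), s(p(e)))   [R2 at ε]
2. k(k(s(a), k(e, s(p(e)))), s(p(e)))  →  k(s(a), k(e, s(p(e))))   [R1 at ε]
3. k(s(a), k(e, s(p(e))))  →  k(s(a), e)   [R1 at 2]
4. k(s(a), e)  →  s(a)   [R2 at ε]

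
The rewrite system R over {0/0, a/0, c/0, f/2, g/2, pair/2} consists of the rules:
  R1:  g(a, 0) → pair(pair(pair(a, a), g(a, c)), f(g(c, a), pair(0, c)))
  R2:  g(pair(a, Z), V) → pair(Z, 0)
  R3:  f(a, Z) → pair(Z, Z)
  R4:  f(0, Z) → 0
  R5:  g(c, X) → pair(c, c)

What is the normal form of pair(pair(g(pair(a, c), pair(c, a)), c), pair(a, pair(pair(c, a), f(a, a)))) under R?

1. pair(pair(g(pair(a, c), pair(c, a)), c), pair(a, pair(pair(c, a), f(a, a))))  →  pair(pair(pair(c, 0), c), pair(a, pair(pair(c, a), f(a, a))))   [R2 at 1.1]
2. pair(pair(pair(c, 0), c), pair(a, pair(pair(c, a), f(a, a))))  →  pair(pair(pair(c, 0), c), pair(a, pair(pair(c, a), pair(a, a))))   [R3 at 2.2.2]

pair(pair(pair(c, 0), c), pair(a, pair(pair(c, a), pair(a, a))))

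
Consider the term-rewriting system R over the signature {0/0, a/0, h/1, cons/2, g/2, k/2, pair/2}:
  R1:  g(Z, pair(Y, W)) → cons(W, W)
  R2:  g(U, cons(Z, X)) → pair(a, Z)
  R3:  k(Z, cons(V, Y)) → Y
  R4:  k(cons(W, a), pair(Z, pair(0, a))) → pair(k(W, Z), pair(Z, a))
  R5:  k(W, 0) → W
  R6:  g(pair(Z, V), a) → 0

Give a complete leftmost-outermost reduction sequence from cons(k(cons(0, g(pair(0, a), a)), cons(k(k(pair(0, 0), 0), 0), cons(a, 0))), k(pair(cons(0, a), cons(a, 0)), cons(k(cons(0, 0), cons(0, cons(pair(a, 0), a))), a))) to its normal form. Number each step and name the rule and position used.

cons(cons(a, 0), a)

1. cons(k(cons(0, g(pair(0, a), a)), cons(k(k(pair(0, 0), 0), 0), cons(a, 0))), k(pair(cons(0, a), cons(a, 0)), cons(k(cons(0, 0), cons(0, cons(pair(a, 0), a))), a)))  →  cons(cons(a, 0), k(pair(cons(0, a), cons(a, 0)), cons(k(cons(0, 0), cons(0, cons(pair(a, 0), a))), a)))   [R3 at 1]
2. cons(cons(a, 0), k(pair(cons(0, a), cons(a, 0)), cons(k(cons(0, 0), cons(0, cons(pair(a, 0), a))), a)))  →  cons(cons(a, 0), a)   [R3 at 2]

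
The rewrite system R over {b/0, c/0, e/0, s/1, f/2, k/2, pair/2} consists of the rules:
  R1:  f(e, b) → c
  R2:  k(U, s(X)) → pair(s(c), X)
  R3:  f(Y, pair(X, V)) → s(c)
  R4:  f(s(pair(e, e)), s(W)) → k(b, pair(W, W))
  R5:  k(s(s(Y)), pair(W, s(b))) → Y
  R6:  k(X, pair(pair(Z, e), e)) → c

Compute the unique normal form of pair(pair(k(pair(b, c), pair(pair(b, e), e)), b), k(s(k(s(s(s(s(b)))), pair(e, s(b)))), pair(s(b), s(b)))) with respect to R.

1. pair(pair(k(pair(b, c), pair(pair(b, e), e)), b), k(s(k(s(s(s(s(b)))), pair(e, s(b)))), pair(s(b), s(b))))  →  pair(pair(c, b), k(s(k(s(s(s(s(b)))), pair(e, s(b)))), pair(s(b), s(b))))   [R6 at 1.1]
2. pair(pair(c, b), k(s(k(s(s(s(s(b)))), pair(e, s(b)))), pair(s(b), s(b))))  →  pair(pair(c, b), k(s(s(s(b))), pair(s(b), s(b))))   [R5 at 2.1.1]
3. pair(pair(c, b), k(s(s(s(b))), pair(s(b), s(b))))  →  pair(pair(c, b), s(b))   [R5 at 2]

pair(pair(c, b), s(b))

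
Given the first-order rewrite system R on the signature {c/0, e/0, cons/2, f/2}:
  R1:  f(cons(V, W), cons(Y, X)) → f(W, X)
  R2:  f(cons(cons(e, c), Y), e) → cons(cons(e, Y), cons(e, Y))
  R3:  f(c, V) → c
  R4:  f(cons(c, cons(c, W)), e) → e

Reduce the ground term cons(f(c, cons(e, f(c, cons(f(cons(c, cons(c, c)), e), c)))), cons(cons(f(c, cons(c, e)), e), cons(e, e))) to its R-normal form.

1. cons(f(c, cons(e, f(c, cons(f(cons(c, cons(c, c)), e), c)))), cons(cons(f(c, cons(c, e)), e), cons(e, e)))  →  cons(c, cons(cons(f(c, cons(c, e)), e), cons(e, e)))   [R3 at 1]
2. cons(c, cons(cons(f(c, cons(c, e)), e), cons(e, e)))  →  cons(c, cons(cons(c, e), cons(e, e)))   [R3 at 2.1.1]

cons(c, cons(cons(c, e), cons(e, e)))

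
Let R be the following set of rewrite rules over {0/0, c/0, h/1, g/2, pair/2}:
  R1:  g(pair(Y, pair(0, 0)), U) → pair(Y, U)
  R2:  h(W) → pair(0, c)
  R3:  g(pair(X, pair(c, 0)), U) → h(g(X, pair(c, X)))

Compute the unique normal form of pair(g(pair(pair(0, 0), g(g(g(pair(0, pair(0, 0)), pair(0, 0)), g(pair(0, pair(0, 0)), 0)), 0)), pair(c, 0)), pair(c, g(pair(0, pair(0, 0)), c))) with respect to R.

1. pair(g(pair(pair(0, 0), g(g(g(pair(0, pair(0, 0)), pair(0, 0)), g(pair(0, pair(0, 0)), 0)), 0)), pair(c, 0)), pair(c, g(pair(0, pair(0, 0)), c)))  →  pair(g(pair(pair(0, 0), g(g(pair(0, pair(0, 0)), g(pair(0, pair(0, 0)), 0)), 0)), pair(c, 0)), pair(c, g(pair(0, pair(0, 0)), c)))   [R1 at 1.1.2.1.1]
2. pair(g(pair(pair(0, 0), g(g(pair(0, pair(0, 0)), g(pair(0, pair(0, 0)), 0)), 0)), pair(c, 0)), pair(c, g(pair(0, pair(0, 0)), c)))  →  pair(g(pair(pair(0, 0), g(pair(0, g(pair(0, pair(0, 0)), 0)), 0)), pair(c, 0)), pair(c, g(pair(0, pair(0, 0)), c)))   [R1 at 1.1.2.1]
3. pair(g(pair(pair(0, 0), g(pair(0, g(pair(0, pair(0, 0)), 0)), 0)), pair(c, 0)), pair(c, g(pair(0, pair(0, 0)), c)))  →  pair(g(pair(pair(0, 0), g(pair(0, pair(0, 0)), 0)), pair(c, 0)), pair(c, g(pair(0, pair(0, 0)), c)))   [R1 at 1.1.2.1.2]
4. pair(g(pair(pair(0, 0), g(pair(0, pair(0, 0)), 0)), pair(c, 0)), pair(c, g(pair(0, pair(0, 0)), c)))  →  pair(g(pair(pair(0, 0), pair(0, 0)), pair(c, 0)), pair(c, g(pair(0, pair(0, 0)), c)))   [R1 at 1.1.2]
5. pair(g(pair(pair(0, 0), pair(0, 0)), pair(c, 0)), pair(c, g(pair(0, pair(0, 0)), c)))  →  pair(pair(pair(0, 0), pair(c, 0)), pair(c, g(pair(0, pair(0, 0)), c)))   [R1 at 1]
6. pair(pair(pair(0, 0), pair(c, 0)), pair(c, g(pair(0, pair(0, 0)), c)))  →  pair(pair(pair(0, 0), pair(c, 0)), pair(c, pair(0, c)))   [R1 at 2.2]

pair(pair(pair(0, 0), pair(c, 0)), pair(c, pair(0, c)))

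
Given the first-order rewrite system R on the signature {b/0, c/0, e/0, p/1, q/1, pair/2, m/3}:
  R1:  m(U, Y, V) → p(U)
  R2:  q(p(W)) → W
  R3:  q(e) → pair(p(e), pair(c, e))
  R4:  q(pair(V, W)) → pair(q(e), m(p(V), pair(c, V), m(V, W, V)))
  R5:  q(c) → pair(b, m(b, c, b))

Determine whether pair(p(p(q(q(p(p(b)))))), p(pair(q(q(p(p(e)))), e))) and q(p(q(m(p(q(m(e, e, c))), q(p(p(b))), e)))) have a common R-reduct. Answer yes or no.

Reduce t₁ = pair(p(p(q(q(p(p(b)))))), p(pair(q(q(p(p(e)))), e))):
1. pair(p(p(q(q(p(p(b)))))), p(pair(q(q(p(p(e)))), e)))  →  pair(p(p(q(p(b)))), p(pair(q(q(p(p(e)))), e)))   [R2 at 1.1.1.1]
2. pair(p(p(q(p(b)))), p(pair(q(q(p(p(e)))), e)))  →  pair(p(p(b)), p(pair(q(q(p(p(e)))), e)))   [R2 at 1.1.1]
3. pair(p(p(b)), p(pair(q(q(p(p(e)))), e)))  →  pair(p(p(b)), p(pair(q(p(e)), e)))   [R2 at 2.1.1.1]
4. pair(p(p(b)), p(pair(q(p(e)), e)))  →  pair(p(p(b)), p(pair(e, e)))   [R2 at 2.1.1]

Reduce t₂ = q(p(q(m(p(q(m(e, e, c))), q(p(p(b))), e)))):
1. q(p(q(m(p(q(m(e, e, c))), q(p(p(b))), e))))  →  q(m(p(q(m(e, e, c))), q(p(p(b))), e))   [R2 at ε]
2. q(m(p(q(m(e, e, c))), q(p(p(b))), e))  →  q(p(p(q(m(e, e, c)))))   [R1 at 1]
3. q(p(p(q(m(e, e, c)))))  →  p(q(m(e, e, c)))   [R2 at ε]
4. p(q(m(e, e, c)))  →  p(q(p(e)))   [R1 at 1.1]
5. p(q(p(e)))  →  p(e)   [R2 at 1]

no — NF(t₁) = pair(p(p(b)), p(pair(e, e))), NF(t₂) = p(e)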